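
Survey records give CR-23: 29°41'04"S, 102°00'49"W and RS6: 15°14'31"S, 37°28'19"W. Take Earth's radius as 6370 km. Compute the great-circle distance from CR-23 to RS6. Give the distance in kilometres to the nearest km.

CR-23: φ = -29.68444°, λ = -102.01361°
RS6: φ = -15.24194°, λ = -37.47194°
Δφ = 14.4425°,  Δλ = 64.5417°
a = sin²(Δφ/2) + cos φ₁ cos φ₂ sin²(Δλ/2) = 0.254751
c = 2·arcsin(√a) = 1.058134 rad = 60.6266°
d = R·c = 6370 × 1.058134 = 6740.3 km

6740 km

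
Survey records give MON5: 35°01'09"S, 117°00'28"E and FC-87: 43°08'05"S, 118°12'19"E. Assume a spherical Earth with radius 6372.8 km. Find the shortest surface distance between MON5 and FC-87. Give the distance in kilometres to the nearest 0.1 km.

MON5: φ = -35.01917°, λ = +117.00778°
FC-87: φ = -43.13472°, λ = +118.20528°
Δφ = -8.1156°,  Δλ = 1.1975°
a = sin²(Δφ/2) + cos φ₁ cos φ₂ sin²(Δλ/2) = 0.005073
c = 2·arcsin(√a) = 0.142565 rad = 8.1684°
d = R·c = 6372.8 × 0.142565 = 908.5 km

908.5 km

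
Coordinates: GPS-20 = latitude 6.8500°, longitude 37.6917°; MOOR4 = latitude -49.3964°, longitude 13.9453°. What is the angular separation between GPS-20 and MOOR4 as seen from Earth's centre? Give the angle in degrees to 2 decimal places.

Δφ = -56.2464°,  Δλ = -23.7464°
a = sin²(Δφ/2) + cos φ₁ cos φ₂ sin²(Δλ/2) = 0.249542
c = 2·arcsin(√a) = 1.046141 rad = 59.9394°

59.94°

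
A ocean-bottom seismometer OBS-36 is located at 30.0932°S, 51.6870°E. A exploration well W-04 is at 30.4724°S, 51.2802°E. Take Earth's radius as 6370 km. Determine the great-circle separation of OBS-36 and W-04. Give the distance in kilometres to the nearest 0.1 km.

57.5 km

Δφ = -0.3792°,  Δλ = -0.4068°
a = sin²(Δφ/2) + cos φ₁ cos φ₂ sin²(Δλ/2) = 0.000020
c = 2·arcsin(√a) = 0.009022 rad = 0.5169°
d = R·c = 6370 × 0.009022 = 57.5 km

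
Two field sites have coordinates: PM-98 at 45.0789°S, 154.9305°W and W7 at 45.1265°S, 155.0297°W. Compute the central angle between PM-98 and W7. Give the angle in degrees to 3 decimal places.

0.085°

Δφ = -0.0476°,  Δλ = -0.0992°
a = sin²(Δφ/2) + cos φ₁ cos φ₂ sin²(Δλ/2) = 0.000001
c = 2·arcsin(√a) = 0.001478 rad = 0.0847°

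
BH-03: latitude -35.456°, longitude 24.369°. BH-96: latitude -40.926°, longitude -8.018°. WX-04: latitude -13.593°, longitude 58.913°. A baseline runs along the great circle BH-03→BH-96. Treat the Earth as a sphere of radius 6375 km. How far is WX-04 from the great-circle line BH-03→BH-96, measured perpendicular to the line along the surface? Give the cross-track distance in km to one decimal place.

δ₁₃ = central angle BH-03→WX-04 = 0.662454 rad  (haversine)
θ₁₃ = bearing BH-03→WX-04 = 63.651°,  θ₁₂ = bearing BH-03→BH-96 = 248.001°
dₓₜ = R·arcsin(sin δ₁₃ · sin(θ₁₃ − θ₁₂)) = 6375·arcsin(0.61505·sin(-184.350°)) = 297.506 km
|dₓₜ| = 297.506 km

297.5 km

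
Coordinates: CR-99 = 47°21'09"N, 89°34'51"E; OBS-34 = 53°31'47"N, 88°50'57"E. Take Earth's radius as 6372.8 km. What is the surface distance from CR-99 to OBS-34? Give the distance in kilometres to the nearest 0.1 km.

CR-99: φ = +47.35250°, λ = +89.58083°
OBS-34: φ = +53.52972°, λ = +88.84917°
Δφ = 6.1772°,  Δλ = -0.7317°
a = sin²(Δφ/2) + cos φ₁ cos φ₂ sin²(Δλ/2) = 0.002920
c = 2·arcsin(√a) = 0.108118 rad = 6.1947°
d = R·c = 6372.8 × 0.108118 = 689.0 km

689.0 km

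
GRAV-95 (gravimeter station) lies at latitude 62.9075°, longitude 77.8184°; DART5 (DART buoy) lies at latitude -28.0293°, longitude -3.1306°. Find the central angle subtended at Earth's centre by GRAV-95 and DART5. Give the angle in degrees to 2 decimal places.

110.80°

Δφ = -90.9368°,  Δλ = -80.9490°
a = sin²(Δφ/2) + cos φ₁ cos φ₂ sin²(Δλ/2) = 0.677559
c = 2·arcsin(√a) = 1.933836 rad = 110.8007°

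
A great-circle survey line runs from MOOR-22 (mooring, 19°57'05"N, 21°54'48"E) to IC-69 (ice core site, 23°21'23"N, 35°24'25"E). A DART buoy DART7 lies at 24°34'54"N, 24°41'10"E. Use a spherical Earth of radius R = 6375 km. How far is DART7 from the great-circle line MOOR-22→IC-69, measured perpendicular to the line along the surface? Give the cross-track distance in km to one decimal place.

MOOR-22: φ = +19.95139°, λ = +21.91333°
IC-69: φ = +23.35639°, λ = +35.40694°
DART7: φ = +24.58167°, λ = +24.68611°
δ₁₃ = central angle MOOR-22→DART7 = 0.092384 rad  (haversine)
θ₁₃ = bearing MOOR-22→DART7 = 28.480°,  θ₁₂ = bearing MOOR-22→IC-69 = 72.379°
dₓₜ = R·arcsin(sin δ₁₃ · sin(θ₁₃ − θ₁₂)) = 6375·arcsin(0.09225·sin(-43.899°)) = -408.069 km
|dₓₜ| = 408.069 km

408.1 km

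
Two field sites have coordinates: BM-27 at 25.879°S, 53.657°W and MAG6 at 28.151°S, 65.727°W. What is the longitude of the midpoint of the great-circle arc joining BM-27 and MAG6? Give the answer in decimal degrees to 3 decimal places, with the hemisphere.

59.631°W

Bx = cos φ₂ cos Δλ = 0.862215,  By = cos φ₂ sin Δλ = -0.184371
φₘ = atan2(sin φ₁ + sin φ₂, √((cos φ₁ + Bx)² + By²)) = -27.14405°
λₘ = λ₁ + atan2(By, cos φ₁ + Bx) = -59.63076°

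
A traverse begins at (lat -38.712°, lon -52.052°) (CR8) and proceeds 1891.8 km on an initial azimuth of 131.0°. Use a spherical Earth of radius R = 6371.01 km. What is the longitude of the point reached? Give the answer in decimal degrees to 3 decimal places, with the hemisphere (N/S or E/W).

δ = d/R = 1891.8/6371.01 = 0.296939 rad
φ₂ = arcsin(sin φ₁ cos δ + cos φ₁ sin δ cos θ)
   = arcsin(-0.62541·0.95624 + 0.78030·0.29259·-0.65606) = -48.40205°
λ₂ = λ₁ + atan2(sin θ sin δ cos φ₁, cos δ − sin φ₁ sin φ₂) = -32.62435°

32.624°W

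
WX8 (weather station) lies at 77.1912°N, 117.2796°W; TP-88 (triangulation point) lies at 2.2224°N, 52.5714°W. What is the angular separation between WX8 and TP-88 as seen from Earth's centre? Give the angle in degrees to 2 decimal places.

82.39°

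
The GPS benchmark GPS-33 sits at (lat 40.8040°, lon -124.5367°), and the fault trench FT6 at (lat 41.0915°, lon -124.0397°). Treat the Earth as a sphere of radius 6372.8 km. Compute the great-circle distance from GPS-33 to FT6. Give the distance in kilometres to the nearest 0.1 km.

52.6 km

Δφ = 0.2875°,  Δλ = 0.4970°
a = sin²(Δφ/2) + cos φ₁ cos φ₂ sin²(Δλ/2) = 0.000017
c = 2·arcsin(√a) = 0.008252 rad = 0.4728°
d = R·c = 6372.8 × 0.008252 = 52.6 km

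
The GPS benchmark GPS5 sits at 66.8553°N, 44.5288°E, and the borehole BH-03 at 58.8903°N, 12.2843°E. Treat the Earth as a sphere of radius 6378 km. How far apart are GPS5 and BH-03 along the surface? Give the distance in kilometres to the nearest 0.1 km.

1831.9 km

Δφ = -7.9650°,  Δλ = -32.2445°
a = sin²(Δφ/2) + cos φ₁ cos φ₂ sin²(Δλ/2) = 0.020483
c = 2·arcsin(√a) = 0.287226 rad = 16.4569°
d = R·c = 6378 × 0.287226 = 1831.9 km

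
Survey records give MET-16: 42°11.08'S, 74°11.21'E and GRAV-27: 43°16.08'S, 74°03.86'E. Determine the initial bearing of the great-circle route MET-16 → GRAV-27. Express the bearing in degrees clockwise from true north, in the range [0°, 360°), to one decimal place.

MET-16: φ = -42.18467°, λ = +74.18683°
GRAV-27: φ = -43.26800°, λ = +74.06433°
Δλ = -0.1225°
y = sin Δλ · cos φ₂ = -0.001557
x = cos φ₁ sin φ₂ − sin φ₁ cos φ₂ cos Δλ = -0.018908
θ = atan2(y, x) = -175.2930° → 184.7070° (mod 360°)

184.7°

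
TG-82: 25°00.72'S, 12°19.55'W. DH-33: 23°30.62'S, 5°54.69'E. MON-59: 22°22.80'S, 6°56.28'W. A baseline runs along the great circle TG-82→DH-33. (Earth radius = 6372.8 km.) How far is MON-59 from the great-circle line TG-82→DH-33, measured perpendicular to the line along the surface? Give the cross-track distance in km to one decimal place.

268.7 km

TG-82: φ = -25.01200°, λ = -12.32583°
DH-33: φ = -23.51033°, λ = +5.91150°
MON-59: φ = -22.38000°, λ = -6.93800°
δ₁₃ = central angle TG-82→MON-59 = 0.097579 rad  (haversine)
θ₁₃ = bearing TG-82→MON-59 = 63.024°,  θ₁₂ = bearing TG-82→DH-33 = 88.656°
dₓₜ = R·arcsin(sin δ₁₃ · sin(θ₁₃ − θ₁₂)) = 6372.8·arcsin(0.09742·sin(-25.632°)) = -268.665 km
|dₓₜ| = 268.665 km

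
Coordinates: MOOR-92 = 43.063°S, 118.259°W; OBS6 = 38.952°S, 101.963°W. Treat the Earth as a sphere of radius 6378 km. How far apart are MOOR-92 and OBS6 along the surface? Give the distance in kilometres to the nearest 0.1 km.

Δφ = 4.1110°,  Δλ = 16.2960°
a = sin²(Δφ/2) + cos φ₁ cos φ₂ sin²(Δλ/2) = 0.012700
c = 2·arcsin(√a) = 0.225865 rad = 12.9411°
d = R·c = 6378 × 0.225865 = 1440.6 km

1440.6 km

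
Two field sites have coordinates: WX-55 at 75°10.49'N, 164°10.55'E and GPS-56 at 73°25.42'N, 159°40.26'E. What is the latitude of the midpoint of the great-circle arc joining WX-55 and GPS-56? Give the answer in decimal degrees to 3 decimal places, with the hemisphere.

74.311°N

WX-55: φ = +75.17483°, λ = +164.17583°
GPS-56: φ = +73.42367°, λ = +159.67100°
Bx = cos φ₂ cos Δλ = 0.284411,  By = cos φ₂ sin Δλ = -0.022408
φₘ = atan2(sin φ₁ + sin φ₂, √((cos φ₁ + Bx)² + By²)) = 74.31075°
λₘ = λ₁ + atan2(By, cos φ₁ + Bx) = 161.80089°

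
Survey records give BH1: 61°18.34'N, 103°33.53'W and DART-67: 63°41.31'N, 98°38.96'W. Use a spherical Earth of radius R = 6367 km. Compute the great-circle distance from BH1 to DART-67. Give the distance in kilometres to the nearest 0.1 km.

BH1: φ = +61.30567°, λ = -103.55883°
DART-67: φ = +63.68850°, λ = -98.64933°
Δφ = 2.3828°,  Δλ = 4.9095°
a = sin²(Δφ/2) + cos φ₁ cos φ₂ sin²(Δλ/2) = 0.000823
c = 2·arcsin(√a) = 0.057375 rad = 3.2873°
d = R·c = 6367 × 0.057375 = 365.3 km

365.3 km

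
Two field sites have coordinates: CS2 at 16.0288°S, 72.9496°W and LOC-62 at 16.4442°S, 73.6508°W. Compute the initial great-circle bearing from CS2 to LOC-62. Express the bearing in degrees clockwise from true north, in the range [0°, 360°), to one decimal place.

238.2°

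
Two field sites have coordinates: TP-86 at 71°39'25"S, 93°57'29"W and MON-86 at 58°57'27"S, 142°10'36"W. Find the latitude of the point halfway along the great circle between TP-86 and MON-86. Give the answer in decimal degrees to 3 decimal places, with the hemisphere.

TP-86: φ = -71.65694°, λ = -93.95806°
MON-86: φ = -58.95750°, λ = -142.17667°
Bx = cos φ₂ cos Δλ = 0.343588,  By = cos φ₂ sin Δλ = -0.384534
φₘ = atan2(sin φ₁ + sin φ₂, √((cos φ₁ + Bx)² + By²)) = -67.11338°
λₘ = λ₁ + atan2(By, cos φ₁ + Bx) = -124.24884°

67.113°S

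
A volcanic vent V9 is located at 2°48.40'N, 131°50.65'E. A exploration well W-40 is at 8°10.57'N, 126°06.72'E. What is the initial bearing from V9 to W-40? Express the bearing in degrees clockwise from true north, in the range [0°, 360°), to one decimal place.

V9: φ = +2.80667°, λ = +131.84417°
W-40: φ = +8.17617°, λ = +126.11200°
Δλ = -5.7322°
y = sin Δλ · cos φ₂ = -0.098863
x = cos φ₁ sin φ₂ − sin φ₁ cos φ₂ cos Δλ = 0.093821
θ = atan2(y, x) = -46.4991° → 313.5009° (mod 360°)

313.5°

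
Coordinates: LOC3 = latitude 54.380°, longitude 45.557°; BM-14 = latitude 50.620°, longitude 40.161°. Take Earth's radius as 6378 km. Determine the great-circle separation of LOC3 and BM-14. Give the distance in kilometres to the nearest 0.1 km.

Δφ = -3.7600°,  Δλ = -5.3960°
a = sin²(Δφ/2) + cos φ₁ cos φ₂ sin²(Δλ/2) = 0.001895
c = 2·arcsin(√a) = 0.087091 rad = 4.9899°
d = R·c = 6378 × 0.087091 = 555.5 km

555.5 km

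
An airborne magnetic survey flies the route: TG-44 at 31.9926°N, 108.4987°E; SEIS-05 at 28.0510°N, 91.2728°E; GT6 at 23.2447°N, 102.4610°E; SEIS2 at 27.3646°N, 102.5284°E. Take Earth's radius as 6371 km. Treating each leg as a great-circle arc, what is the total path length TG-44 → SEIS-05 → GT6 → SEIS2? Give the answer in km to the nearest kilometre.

3413 km

TG-44→SEIS-05: c = 0.268911 rad, d = 1713.23 km
SEIS-05→GT6: c = 0.194871 rad, d = 1241.52 km
GT6→SEIS2: c = 0.071914 rad, d = 458.16 km
Total = 1713.23 + 1241.52 + 458.16 = 3412.91 km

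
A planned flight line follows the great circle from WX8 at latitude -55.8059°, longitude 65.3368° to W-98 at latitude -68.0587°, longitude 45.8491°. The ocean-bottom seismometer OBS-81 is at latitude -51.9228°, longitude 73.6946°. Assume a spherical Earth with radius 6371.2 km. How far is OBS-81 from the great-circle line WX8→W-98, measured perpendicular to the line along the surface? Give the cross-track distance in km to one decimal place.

313.0 km

δ₁₃ = central angle WX8→OBS-81 = 0.109386 rad  (haversine)
θ₁₃ = bearing WX8→OBS-81 = 55.200°,  θ₁₂ = bearing WX8→W-98 = 208.464°
dₓₜ = R·arcsin(sin δ₁₃ · sin(θ₁₃ − θ₁₂)) = 6371.2·arcsin(0.10917·sin(-153.264°)) = -313.037 km
|dₓₜ| = 313.037 km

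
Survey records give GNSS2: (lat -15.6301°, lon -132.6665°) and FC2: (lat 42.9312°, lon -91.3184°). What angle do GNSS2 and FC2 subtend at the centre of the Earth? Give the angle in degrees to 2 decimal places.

69.77°

Δφ = 58.5613°,  Δλ = 41.3481°
a = sin²(Δφ/2) + cos φ₁ cos φ₂ sin²(Δλ/2) = 0.327094
c = 2·arcsin(√a) = 1.217692 rad = 69.7686°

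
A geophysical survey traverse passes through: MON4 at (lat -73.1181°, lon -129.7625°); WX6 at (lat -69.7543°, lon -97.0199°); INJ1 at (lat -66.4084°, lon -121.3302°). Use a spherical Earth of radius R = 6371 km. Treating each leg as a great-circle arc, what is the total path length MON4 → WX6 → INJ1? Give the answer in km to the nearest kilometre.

MON4→WX6: c = 0.188375 rad, d = 1200.14 km
WX6→INJ1: c = 0.167437 rad, d = 1066.74 km
Total = 1200.14 + 1066.74 = 2266.88 km

2267 km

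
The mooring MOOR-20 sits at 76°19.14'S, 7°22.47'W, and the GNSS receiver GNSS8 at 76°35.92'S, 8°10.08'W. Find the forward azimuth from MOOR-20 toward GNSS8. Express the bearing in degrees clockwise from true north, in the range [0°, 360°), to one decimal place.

MOOR-20: φ = -76.31900°, λ = -7.37450°
GNSS8: φ = -76.59867°, λ = -8.16800°
Δλ = -0.7935°
y = sin Δλ · cos φ₂ = -0.003210
x = cos φ₁ sin φ₂ − sin φ₁ cos φ₂ cos Δλ = -0.004903
θ = atan2(y, x) = -146.7877° → 213.2123° (mod 360°)

213.2°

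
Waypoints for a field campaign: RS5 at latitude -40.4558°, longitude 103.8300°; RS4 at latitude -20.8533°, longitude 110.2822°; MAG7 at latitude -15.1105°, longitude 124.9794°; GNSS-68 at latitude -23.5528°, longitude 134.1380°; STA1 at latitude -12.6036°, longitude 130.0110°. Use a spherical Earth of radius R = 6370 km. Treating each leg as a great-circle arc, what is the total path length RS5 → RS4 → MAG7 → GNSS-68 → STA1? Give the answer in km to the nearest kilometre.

RS5→RS4: c = 0.355309 rad, d = 2263.32 km
RS4→MAG7: c = 0.263586 rad, d = 1679.05 km
MAG7→GNSS-68: c = 0.210714 rad, d = 1342.25 km
GNSS-68→STA1: c = 0.202950 rad, d = 1292.79 km
Total = 2263.32 + 1679.05 + 1342.25 + 1292.79 = 6577.41 km

6577 km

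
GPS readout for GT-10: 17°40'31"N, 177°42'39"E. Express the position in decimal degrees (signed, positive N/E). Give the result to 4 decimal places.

lat: 17.6753° N → +17.6753°
lon: 177.7108° E → +177.7108°

+17.6753°, +177.7108°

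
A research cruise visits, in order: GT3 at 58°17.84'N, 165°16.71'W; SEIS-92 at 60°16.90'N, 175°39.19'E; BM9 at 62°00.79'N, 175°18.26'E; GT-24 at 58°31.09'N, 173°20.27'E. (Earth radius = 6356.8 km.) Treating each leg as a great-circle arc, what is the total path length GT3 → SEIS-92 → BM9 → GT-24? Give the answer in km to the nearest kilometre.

GT3: φ = +58.29733°, λ = -165.27850°
SEIS-92: φ = +60.28167°, λ = +175.65317°
BM9: φ = +62.01317°, λ = +175.30433°
GT-24: φ = +58.51817°, λ = +173.33783°
GT3→SEIS-92: c = 0.172808 rad, d = 1098.51 km
SEIS-92→BM9: c = 0.030363 rad, d = 193.01 km
BM9→GT-24: c = 0.063323 rad, d = 402.53 km
Total = 1098.51 + 193.01 + 402.53 = 1694.05 km

1694 km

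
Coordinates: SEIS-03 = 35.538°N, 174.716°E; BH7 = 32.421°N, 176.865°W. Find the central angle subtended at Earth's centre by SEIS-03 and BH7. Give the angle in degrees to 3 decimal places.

7.642°

Δφ = -3.1170°,  Δλ = 8.4190°
a = sin²(Δφ/2) + cos φ₁ cos φ₂ sin²(Δλ/2) = 0.004441
c = 2·arcsin(√a) = 0.133377 rad = 7.6419°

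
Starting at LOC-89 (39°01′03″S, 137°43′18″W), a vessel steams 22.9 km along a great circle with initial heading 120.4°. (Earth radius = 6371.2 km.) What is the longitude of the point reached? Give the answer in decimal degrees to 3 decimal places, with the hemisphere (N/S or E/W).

137.493°W

LOC-89: φ = -39.01750°, λ = -137.72167°
δ = d/R = 22.9/6371.2 = 0.003594 rad
φ₂ = arcsin(sin φ₁ cos δ + cos φ₁ sin δ cos θ)
   = arcsin(-0.62956·0.99999 + 0.77695·0.00359·-0.50603) = -39.12149°
λ₂ = λ₁ + atan2(sin θ sin δ cos φ₁, cos δ − sin φ₁ sin φ₂) = -137.49271°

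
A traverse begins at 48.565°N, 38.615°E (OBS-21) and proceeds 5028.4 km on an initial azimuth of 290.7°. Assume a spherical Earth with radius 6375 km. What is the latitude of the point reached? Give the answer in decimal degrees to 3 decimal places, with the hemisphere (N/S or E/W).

43.971°N

δ = d/R = 5028.4/6375 = 0.788769 rad
φ₂ = arcsin(sin φ₁ cos δ + cos φ₁ sin δ cos θ)
   = arcsin(0.74971·0.70472 + 0.66177·0.70949·0.35347) = 43.97110°
λ₂ = λ₁ + atan2(sin θ sin δ cos φ₁, cos δ − sin φ₁ sin φ₂) = -28.63202°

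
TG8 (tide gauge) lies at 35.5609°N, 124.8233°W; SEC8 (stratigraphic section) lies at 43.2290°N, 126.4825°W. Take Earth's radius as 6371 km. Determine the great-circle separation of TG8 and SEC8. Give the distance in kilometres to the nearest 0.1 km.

Δφ = 7.6681°,  Δλ = -1.6592°
a = sin²(Δφ/2) + cos φ₁ cos φ₂ sin²(Δλ/2) = 0.004595
c = 2·arcsin(√a) = 0.135683 rad = 7.7741°
d = R·c = 6371 × 0.135683 = 864.4 km

864.4 km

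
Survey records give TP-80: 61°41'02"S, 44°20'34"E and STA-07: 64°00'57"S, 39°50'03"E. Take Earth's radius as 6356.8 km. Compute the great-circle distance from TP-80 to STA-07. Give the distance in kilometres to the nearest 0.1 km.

344.9 km

TP-80: φ = -61.68389°, λ = +44.34278°
STA-07: φ = -64.01583°, λ = +39.83417°
Δφ = -2.3319°,  Δλ = -4.5086°
a = sin²(Δφ/2) + cos φ₁ cos φ₂ sin²(Δλ/2) = 0.000736
c = 2·arcsin(√a) = 0.054251 rad = 3.1083°
d = R·c = 6356.8 × 0.054251 = 344.9 km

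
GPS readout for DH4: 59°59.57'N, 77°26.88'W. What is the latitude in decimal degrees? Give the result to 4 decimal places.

59.9928°N

59° + 59.57′/60 = 59 + 0.99283 = 59.9928°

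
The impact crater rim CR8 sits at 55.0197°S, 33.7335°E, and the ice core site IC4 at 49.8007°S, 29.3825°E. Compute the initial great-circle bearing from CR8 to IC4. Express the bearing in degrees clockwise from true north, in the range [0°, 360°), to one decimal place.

Δλ = -4.3510°
y = sin Δλ · cos φ₂ = -0.048968
x = cos φ₁ sin φ₂ − sin φ₁ cos φ₂ cos Δλ = 0.089439
θ = atan2(y, x) = -28.7008° → 331.2992° (mod 360°)

331.3°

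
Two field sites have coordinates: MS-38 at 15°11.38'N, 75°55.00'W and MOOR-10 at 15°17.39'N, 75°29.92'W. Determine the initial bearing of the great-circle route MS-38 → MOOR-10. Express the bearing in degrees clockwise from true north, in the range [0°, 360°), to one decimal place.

76.0°

MS-38: φ = +15.18967°, λ = -75.91667°
MOOR-10: φ = +15.28983°, λ = -75.49867°
Δλ = 0.4180°
y = sin Δλ · cos φ₂ = 0.007037
x = cos φ₁ sin φ₂ − sin φ₁ cos φ₂ cos Δλ = 0.001755
θ = atan2(y, x) = 75.9970° → 75.9970° (mod 360°)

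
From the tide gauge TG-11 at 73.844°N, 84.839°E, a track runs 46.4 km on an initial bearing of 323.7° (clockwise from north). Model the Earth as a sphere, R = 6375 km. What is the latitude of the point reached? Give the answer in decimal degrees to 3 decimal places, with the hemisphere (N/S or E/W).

74.178°N

δ = d/R = 46.4/6375 = 0.007278 rad
φ₂ = arcsin(sin φ₁ cos δ + cos φ₁ sin δ cos θ)
   = arcsin(0.96051·0.99997 + 0.27825·0.00728·0.80593) = 74.17822°
λ₂ = λ₁ + atan2(sin θ sin δ cos φ₁, cos δ − sin φ₁ sin φ₂) = 83.93346°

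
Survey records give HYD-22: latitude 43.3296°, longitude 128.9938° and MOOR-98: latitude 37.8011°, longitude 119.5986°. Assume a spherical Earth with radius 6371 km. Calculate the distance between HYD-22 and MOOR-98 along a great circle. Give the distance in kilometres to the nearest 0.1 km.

1002.8 km

Δφ = -5.5285°,  Δλ = -9.3952°
a = sin²(Δφ/2) + cos φ₁ cos φ₂ sin²(Δλ/2) = 0.006181
c = 2·arcsin(√a) = 0.157398 rad = 9.0183°
d = R·c = 6371 × 0.157398 = 1002.8 km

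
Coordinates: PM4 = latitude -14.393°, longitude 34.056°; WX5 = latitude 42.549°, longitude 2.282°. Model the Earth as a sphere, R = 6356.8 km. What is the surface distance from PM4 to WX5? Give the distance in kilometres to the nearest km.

7099 km

Δφ = 56.9420°,  Δλ = -31.7740°
a = sin²(Δφ/2) + cos φ₁ cos φ₂ sin²(Δλ/2) = 0.280727
c = 2·arcsin(√a) = 1.116817 rad = 63.9889°
d = R·c = 6356.8 × 1.116817 = 7099.4 km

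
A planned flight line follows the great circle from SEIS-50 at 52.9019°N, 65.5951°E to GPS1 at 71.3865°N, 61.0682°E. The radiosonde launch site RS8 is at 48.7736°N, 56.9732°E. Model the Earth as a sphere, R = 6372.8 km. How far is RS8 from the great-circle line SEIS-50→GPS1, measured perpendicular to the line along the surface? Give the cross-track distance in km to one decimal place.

662.1 km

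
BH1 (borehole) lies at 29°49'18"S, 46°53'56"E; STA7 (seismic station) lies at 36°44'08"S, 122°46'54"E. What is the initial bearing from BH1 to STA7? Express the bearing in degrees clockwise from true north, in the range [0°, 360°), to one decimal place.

118.5°

BH1: φ = -29.82167°, λ = +46.89889°
STA7: φ = -36.73556°, λ = +122.78167°
Δλ = 75.8828°
y = sin Δλ · cos φ₂ = 0.777201
x = cos φ₁ sin φ₂ − sin φ₁ cos φ₂ cos Δλ = -0.421711
θ = atan2(y, x) = 118.4844° → 118.4844° (mod 360°)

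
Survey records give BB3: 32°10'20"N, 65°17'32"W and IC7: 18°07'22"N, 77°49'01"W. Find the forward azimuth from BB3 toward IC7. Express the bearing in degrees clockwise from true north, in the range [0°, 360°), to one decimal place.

BB3: φ = +32.17222°, λ = -65.29222°
IC7: φ = +18.12278°, λ = -77.81694°
Δλ = -12.5247°
y = sin Δλ · cos φ₂ = -0.206103
x = cos φ₁ sin φ₂ − sin φ₁ cos φ₂ cos Δλ = -0.230716
θ = atan2(y, x) = -138.2250° → 221.7750° (mod 360°)

221.8°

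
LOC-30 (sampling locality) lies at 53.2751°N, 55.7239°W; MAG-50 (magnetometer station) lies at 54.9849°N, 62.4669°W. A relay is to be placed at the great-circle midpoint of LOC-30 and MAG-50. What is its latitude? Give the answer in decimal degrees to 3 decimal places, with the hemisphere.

54.177°N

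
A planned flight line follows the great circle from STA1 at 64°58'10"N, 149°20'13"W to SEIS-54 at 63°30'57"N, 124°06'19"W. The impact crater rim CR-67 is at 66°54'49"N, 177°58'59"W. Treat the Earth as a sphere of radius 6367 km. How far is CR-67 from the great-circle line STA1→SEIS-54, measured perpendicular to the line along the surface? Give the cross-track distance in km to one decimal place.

575.3 km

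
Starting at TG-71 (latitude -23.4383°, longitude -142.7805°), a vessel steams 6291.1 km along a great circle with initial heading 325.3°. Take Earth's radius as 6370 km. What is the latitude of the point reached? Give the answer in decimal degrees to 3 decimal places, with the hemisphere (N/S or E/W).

24.242°N

δ = d/R = 6291.1/6370 = 0.987614 rad
φ₂ = arcsin(sin φ₁ cos δ + cos φ₁ sin δ cos θ)
   = arcsin(-0.39776·0.55068 + 0.91749·0.83471·0.82214) = 24.24198°
λ₂ = λ₁ + atan2(sin θ sin δ cos φ₁, cos δ − sin φ₁ sin φ₂) = -174.18926°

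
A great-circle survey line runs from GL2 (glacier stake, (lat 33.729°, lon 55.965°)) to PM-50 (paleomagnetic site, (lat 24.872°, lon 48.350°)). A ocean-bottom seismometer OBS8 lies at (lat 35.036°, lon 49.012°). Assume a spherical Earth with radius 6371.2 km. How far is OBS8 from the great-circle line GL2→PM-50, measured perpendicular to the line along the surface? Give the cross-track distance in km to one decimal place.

δ₁₃ = central angle GL2→OBS8 = 0.102692 rad  (haversine)
θ₁₃ = bearing GL2→OBS8 = 284.781°,  θ₁₂ = bearing GL2→PM-50 = 218.801°
dₓₜ = R·arcsin(sin δ₁₃ · sin(θ₁₃ − θ₁₂)) = 6371.2·arcsin(0.10251·sin(65.980°)) = 597.438 km
|dₓₜ| = 597.438 km

597.4 km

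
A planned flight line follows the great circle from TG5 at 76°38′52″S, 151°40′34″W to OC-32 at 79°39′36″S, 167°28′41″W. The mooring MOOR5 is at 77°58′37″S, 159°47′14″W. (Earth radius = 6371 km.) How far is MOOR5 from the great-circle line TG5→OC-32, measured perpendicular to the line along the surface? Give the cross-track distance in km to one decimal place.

42.0 km

TG5: φ = -76.64778°, λ = -151.67611°
OC-32: φ = -79.66000°, λ = -167.47806°
MOOR5: φ = -77.97694°, λ = -159.78722°
δ₁₃ = central angle TG5→MOOR5 = 0.038740 rad  (haversine)
θ₁₃ = bearing TG5→MOOR5 = 229.363°,  θ₁₂ = bearing TG5→OC-32 = 219.568°
dₓₜ = R·arcsin(sin δ₁₃ · sin(θ₁₃ − θ₁₂)) = 6371·arcsin(0.03873·sin(9.794°)) = 41.976 km
|dₓₜ| = 41.976 km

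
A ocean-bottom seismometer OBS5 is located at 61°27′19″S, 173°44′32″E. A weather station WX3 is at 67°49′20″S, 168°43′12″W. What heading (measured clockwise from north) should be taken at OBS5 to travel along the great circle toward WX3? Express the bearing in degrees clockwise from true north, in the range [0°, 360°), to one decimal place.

138.0°

OBS5: φ = -61.45528°, λ = +173.74222°
WX3: φ = -67.82222°, λ = -168.72000°
Δλ = 17.5378°
y = sin Δλ · cos φ₂ = 0.113748
x = cos φ₁ sin φ₂ − sin φ₁ cos φ₂ cos Δλ = -0.126309
θ = atan2(y, x) = 137.9951° → 137.9951° (mod 360°)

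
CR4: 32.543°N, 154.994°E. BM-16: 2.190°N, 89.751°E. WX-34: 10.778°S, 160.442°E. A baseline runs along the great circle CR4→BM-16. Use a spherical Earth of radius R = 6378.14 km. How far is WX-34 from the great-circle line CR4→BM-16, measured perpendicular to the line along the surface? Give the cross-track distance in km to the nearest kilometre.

4841 km

δ₁₃ = central angle CR4→WX-34 = 0.761531 rad  (haversine)
θ₁₃ = bearing CR4→WX-34 = 172.232°,  θ₁₂ = bearing CR4→BM-16 = 257.999°
dₓₜ = R·arcsin(sin δ₁₃ · sin(θ₁₃ − θ₁₂)) = 6378.14·arcsin(0.69003·sin(-85.767°)) = -4840.586 km
|dₓₜ| = 4840.586 km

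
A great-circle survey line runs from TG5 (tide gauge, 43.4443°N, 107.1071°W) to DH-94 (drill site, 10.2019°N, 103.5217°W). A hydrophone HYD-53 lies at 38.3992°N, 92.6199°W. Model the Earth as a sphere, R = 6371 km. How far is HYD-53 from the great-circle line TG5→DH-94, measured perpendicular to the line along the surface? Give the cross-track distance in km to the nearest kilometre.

δ₁₃ = central angle TG5→HYD-53 = 0.209987 rad  (haversine)
θ₁₃ = bearing TG5→HYD-53 = 109.857°,  θ₁₂ = bearing TG5→DH-94 = 173.579°
dₓₜ = R·arcsin(sin δ₁₃ · sin(θ₁₃ − θ₁₂)) = 6371·arcsin(0.20845·sin(-63.721°)) = -1197.816 km
|dₓₜ| = 1197.816 km

1198 km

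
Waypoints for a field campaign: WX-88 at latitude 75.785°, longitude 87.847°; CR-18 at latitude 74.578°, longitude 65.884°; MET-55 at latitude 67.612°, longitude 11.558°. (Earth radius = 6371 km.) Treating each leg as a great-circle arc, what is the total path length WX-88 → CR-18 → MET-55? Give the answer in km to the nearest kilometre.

WX-88→CR-18: c = 0.099651 rad, d = 634.88 km
CR-18→MET-55: c = 0.316277 rad, d = 2015.00 km
Total = 634.88 + 2015.00 = 2649.88 km

2650 km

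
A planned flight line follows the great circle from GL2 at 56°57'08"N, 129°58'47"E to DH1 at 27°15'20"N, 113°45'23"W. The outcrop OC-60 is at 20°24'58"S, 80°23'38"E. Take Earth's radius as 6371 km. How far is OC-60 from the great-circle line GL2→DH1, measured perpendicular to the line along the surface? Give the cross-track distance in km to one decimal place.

GL2: φ = +56.95222°, λ = +129.97972°
DH1: φ = +27.25556°, λ = -113.75639°
OC-60: φ = -20.41611°, λ = +80.39389°
δ₁₃ = central angle GL2→OC-60 = 1.531847 rad  (haversine)
θ₁₃ = bearing GL2→OC-60 = 225.569°,  θ₁₂ = bearing GL2→DH1 = 53.987°
dₓₜ = R·arcsin(sin δ₁₃ · sin(θ₁₃ − θ₁₂)) = 6371·arcsin(0.99924·sin(171.582°)) = 935.330 km
|dₓₜ| = 935.330 km

935.3 km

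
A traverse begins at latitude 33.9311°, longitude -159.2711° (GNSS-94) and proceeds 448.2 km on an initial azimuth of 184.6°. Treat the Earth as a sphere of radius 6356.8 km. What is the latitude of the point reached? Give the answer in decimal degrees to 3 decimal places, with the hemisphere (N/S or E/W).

29.904°N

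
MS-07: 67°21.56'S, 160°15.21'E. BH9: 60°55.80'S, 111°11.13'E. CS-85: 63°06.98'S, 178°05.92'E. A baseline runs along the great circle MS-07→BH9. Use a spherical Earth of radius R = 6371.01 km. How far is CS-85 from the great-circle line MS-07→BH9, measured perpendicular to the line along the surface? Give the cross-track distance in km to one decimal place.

239.3 km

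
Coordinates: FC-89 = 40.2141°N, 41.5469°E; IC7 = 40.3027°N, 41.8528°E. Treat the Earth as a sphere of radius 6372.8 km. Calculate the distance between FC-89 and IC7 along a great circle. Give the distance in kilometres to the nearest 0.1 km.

27.8 km

Δφ = 0.0886°,  Δλ = 0.3059°
a = sin²(Δφ/2) + cos φ₁ cos φ₂ sin²(Δλ/2) = 0.000005
c = 2·arcsin(√a) = 0.004358 rad = 0.2497°
d = R·c = 6372.8 × 0.004358 = 27.8 km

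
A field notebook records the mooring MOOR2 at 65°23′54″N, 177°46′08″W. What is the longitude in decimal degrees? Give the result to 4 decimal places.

177° + 46′/60 + 8″/3600 = 177 + 0.76667 + 0.00222 = 177.7689°

177.7689°W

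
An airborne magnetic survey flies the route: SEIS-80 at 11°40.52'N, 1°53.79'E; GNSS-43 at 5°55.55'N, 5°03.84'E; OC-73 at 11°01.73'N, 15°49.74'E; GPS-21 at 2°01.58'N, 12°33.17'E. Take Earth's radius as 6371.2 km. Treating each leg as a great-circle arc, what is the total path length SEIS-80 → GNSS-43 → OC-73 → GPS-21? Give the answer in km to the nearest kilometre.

3105 km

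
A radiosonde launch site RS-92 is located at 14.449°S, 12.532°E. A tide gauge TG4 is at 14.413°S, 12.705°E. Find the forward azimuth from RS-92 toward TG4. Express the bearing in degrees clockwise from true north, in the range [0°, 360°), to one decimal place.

Δλ = 0.1730°
y = sin Δλ · cos φ₂ = 0.002924
x = cos φ₁ sin φ₂ − sin φ₁ cos φ₂ cos Δλ = 0.000627
θ = atan2(y, x) = 77.8947° → 77.8947° (mod 360°)

77.9°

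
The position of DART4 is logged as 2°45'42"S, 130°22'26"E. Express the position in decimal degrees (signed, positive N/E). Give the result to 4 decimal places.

lat: 2.7617° S → -2.7617°
lon: 130.3739° E → +130.3739°

-2.7617°, +130.3739°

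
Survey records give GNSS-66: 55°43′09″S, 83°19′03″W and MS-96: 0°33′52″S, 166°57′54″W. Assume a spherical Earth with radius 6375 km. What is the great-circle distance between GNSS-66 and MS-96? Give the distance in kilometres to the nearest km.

9564 km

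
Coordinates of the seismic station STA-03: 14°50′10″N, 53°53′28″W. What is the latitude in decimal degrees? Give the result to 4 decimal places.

14° + 50′/60 + 10″/3600 = 14 + 0.83333 + 0.00278 = 14.8361°

14.8361°N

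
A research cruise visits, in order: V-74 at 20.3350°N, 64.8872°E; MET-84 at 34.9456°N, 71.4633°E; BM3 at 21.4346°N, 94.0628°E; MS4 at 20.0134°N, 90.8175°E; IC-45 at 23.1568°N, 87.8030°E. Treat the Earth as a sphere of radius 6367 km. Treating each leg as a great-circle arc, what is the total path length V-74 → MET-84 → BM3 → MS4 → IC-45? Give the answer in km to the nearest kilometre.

V-74→MET-84: c = 0.274335 rad, d = 1746.69 km
MET-84→BM3: c = 0.418408 rad, d = 2664.00 km
BM3→MS4: c = 0.058493 rad, d = 372.43 km
MS4→IC-45: c = 0.073501 rad, d = 467.98 km
Total = 1746.69 + 2664.00 + 372.43 + 467.98 = 5251.11 km

5251 km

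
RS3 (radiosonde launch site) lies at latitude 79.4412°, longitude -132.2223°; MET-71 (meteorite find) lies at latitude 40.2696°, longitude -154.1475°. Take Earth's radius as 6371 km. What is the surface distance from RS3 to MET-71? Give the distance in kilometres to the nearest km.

4457 km

Δφ = -39.1716°,  Δλ = -21.9252°
a = sin²(Δφ/2) + cos φ₁ cos φ₂ sin²(Δλ/2) = 0.117428
c = 2·arcsin(√a) = 0.699530 rad = 40.0801°
d = R·c = 6371 × 0.699530 = 4456.7 km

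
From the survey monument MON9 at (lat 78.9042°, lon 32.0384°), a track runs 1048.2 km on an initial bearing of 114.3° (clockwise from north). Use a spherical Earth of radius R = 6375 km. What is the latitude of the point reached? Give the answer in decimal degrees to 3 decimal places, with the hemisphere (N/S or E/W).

δ = d/R = 1048.2/6375 = 0.164424 rad
φ₂ = arcsin(sin φ₁ cos δ + cos φ₁ sin δ cos θ)
   = arcsin(0.98131·0.98651 + 0.19245·0.16368·-0.41151) = 72.76715°
λ₂ = λ₁ + atan2(sin θ sin δ cos φ₁, cos δ − sin φ₁ sin φ₂) = 62.27406°

72.767°N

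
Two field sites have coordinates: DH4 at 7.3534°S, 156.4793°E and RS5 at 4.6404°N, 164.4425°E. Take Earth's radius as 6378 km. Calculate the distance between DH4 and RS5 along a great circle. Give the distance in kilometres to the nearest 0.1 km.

Δφ = 11.9938°,  Δλ = 7.9632°
a = sin²(Δφ/2) + cos φ₁ cos φ₂ sin²(Δλ/2) = 0.015681
c = 2·arcsin(√a) = 0.251107 rad = 14.3874°
d = R·c = 6378 × 0.251107 = 1601.6 km

1601.6 km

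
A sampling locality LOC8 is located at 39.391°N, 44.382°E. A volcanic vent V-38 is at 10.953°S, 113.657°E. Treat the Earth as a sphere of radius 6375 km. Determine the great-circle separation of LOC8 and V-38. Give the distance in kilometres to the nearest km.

Δφ = -50.3440°,  Δλ = 69.2750°
a = sin²(Δφ/2) + cos φ₁ cos φ₂ sin²(Δλ/2) = 0.426034
c = 2·arcsin(√a) = 1.422319 rad = 81.4929°
d = R·c = 6375 × 1.422319 = 9067.3 km

9067 km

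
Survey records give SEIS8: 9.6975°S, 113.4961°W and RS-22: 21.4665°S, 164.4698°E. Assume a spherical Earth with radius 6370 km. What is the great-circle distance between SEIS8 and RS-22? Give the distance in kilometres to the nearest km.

8796 km

Δφ = -11.7690°,  Δλ = -82.0341°
a = sin²(Δφ/2) + cos φ₁ cos φ₂ sin²(Δλ/2) = 0.405614
c = 2·arcsin(√a) = 1.380885 rad = 79.1189°
d = R·c = 6370 × 1.380885 = 8796.2 km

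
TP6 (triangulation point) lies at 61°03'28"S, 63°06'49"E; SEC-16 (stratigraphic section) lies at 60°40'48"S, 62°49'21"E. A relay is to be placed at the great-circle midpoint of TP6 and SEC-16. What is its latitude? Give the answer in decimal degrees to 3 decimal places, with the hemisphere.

60.869°S

TP6: φ = -61.05778°, λ = +63.11361°
SEC-16: φ = -60.68000°, λ = +62.82250°
Bx = cos φ₂ cos Δλ = 0.489681,  By = cos φ₂ sin Δλ = -0.002488
φₘ = atan2(sin φ₁ + sin φ₂, √((cos φ₁ + Bx)² + By²)) = -60.86897°
λₘ = λ₁ + atan2(By, cos φ₁ + Bx) = 62.96719°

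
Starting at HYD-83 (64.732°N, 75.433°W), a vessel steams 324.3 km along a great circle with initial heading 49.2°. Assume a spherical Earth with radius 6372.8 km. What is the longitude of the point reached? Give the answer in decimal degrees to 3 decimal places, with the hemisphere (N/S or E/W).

δ = d/R = 324.3/6372.8 = 0.050888 rad
φ₂ = arcsin(sin φ₁ cos δ + cos φ₁ sin δ cos θ)
   = arcsin(0.90432·0.99871 + 0.42685·0.05087·0.65342) = 66.53993°
λ₂ = λ₁ + atan2(sin θ sin δ cos φ₁, cos δ − sin φ₁ sin φ₂) = -69.88264°

69.883°W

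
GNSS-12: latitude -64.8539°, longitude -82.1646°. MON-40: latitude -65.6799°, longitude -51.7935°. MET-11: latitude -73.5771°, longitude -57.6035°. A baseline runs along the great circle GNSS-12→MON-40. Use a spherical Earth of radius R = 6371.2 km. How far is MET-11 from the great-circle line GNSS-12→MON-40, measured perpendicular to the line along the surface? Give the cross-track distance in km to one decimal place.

839.9 km

δ₁₃ = central angle GNSS-12→MET-11 = 0.212236 rad  (haversine)
θ₁₃ = bearing GNSS-12→MET-11 = 146.090°,  θ₁₂ = bearing GNSS-12→MON-40 = 107.481°
dₓₜ = R·arcsin(sin δ₁₃ · sin(θ₁₃ − θ₁₂)) = 6371.2·arcsin(0.21065·sin(38.609°)) = 839.882 km
|dₓₜ| = 839.882 km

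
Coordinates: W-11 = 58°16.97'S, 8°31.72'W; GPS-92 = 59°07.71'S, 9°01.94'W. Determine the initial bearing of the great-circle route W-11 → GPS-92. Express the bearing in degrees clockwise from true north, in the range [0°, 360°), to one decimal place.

W-11: φ = -58.28283°, λ = -8.52867°
GPS-92: φ = -59.12850°, λ = -9.03233°
Δλ = -0.5037°
y = sin Δλ · cos φ₂ = -0.004511
x = cos φ₁ sin φ₂ − sin φ₁ cos φ₂ cos Δλ = -0.014776
θ = atan2(y, x) = -163.0246° → 196.9754° (mod 360°)

197.0°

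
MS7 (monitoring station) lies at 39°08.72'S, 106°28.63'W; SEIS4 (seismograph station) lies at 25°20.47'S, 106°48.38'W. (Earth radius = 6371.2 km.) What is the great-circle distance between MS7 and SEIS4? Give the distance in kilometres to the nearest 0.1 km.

MS7: φ = -39.14533°, λ = -106.47717°
SEIS4: φ = -25.34117°, λ = -106.80633°
Δφ = 13.8042°,  Δλ = -0.3292°
a = sin²(Δφ/2) + cos φ₁ cos φ₂ sin²(Δλ/2) = 0.014447
c = 2·arcsin(√a) = 0.240977 rad = 13.8069°
d = R·c = 6371.2 × 0.240977 = 1535.3 km

1535.3 km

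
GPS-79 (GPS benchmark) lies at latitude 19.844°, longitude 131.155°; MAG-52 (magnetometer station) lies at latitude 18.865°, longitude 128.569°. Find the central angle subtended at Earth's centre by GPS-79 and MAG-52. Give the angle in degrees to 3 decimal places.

Δφ = -0.9790°,  Δλ = -2.5860°
a = sin²(Δφ/2) + cos φ₁ cos φ₂ sin²(Δλ/2) = 0.000526
c = 2·arcsin(√a) = 0.045883 rad = 2.6289°

2.629°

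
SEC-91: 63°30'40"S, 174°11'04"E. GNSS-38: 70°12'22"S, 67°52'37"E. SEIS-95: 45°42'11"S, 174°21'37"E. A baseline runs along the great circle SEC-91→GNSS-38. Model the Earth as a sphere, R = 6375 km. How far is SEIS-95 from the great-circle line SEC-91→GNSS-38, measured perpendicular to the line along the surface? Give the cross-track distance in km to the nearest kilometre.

1049 km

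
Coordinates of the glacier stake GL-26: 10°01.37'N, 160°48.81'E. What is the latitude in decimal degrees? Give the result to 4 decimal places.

10° + 1.37′/60 = 10 + 0.02283 = 10.0228°

10.0228°N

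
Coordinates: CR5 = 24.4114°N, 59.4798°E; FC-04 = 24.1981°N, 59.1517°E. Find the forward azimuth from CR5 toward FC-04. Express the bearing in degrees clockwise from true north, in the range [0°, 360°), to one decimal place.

234.6°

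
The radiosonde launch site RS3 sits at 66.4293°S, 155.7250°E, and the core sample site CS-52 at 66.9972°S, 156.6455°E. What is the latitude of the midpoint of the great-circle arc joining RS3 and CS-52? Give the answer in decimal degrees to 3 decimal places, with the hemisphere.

66.714°S

Bx = cos φ₂ cos Δλ = 0.390726,  By = cos φ₂ sin Δλ = 0.006278
φₘ = atan2(sin φ₁ + sin φ₂, √((cos φ₁ + Bx)² + By²)) = -66.71392°
λₘ = λ₁ + atan2(By, cos φ₁ + Bx) = 156.17995°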